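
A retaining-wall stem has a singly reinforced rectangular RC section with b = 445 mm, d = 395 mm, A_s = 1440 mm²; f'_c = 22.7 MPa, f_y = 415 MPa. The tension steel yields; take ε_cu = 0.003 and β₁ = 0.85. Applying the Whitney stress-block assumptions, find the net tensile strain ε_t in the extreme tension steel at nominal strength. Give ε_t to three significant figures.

a = A_s f_y/(0.85 f'_c b) = 69.60 mm.
β₁ = 0.85, so c = a/β₁ = 69.60/0.85 = 81.88 mm.
From the linear strain diagram with ε_cu = 0.003: ε_t = 0.003 (d − c)/c = 0.003 × (395 − 81.88)/81.88 = 0.0115.
Since ε_t ≥ 0.005, the section is tension-controlled.

ε_t ≈ 0.0115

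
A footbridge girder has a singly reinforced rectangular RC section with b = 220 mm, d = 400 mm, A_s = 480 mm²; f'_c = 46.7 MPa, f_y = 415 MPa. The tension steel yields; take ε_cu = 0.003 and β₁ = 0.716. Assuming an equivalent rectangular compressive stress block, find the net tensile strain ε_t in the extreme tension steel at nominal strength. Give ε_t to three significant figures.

a = A_s f_y/(0.85 f'_c b) = 22.81 mm.
β₁ = 0.716, so c = a/β₁ = 22.81/0.716 = 31.86 mm.
From the linear strain diagram with ε_cu = 0.003: ε_t = 0.003 (d − c)/c = 0.003 × (400 − 31.86)/31.86 = 0.0347.
Since ε_t ≥ 0.005, the section is tension-controlled.

ε_t ≈ 0.0347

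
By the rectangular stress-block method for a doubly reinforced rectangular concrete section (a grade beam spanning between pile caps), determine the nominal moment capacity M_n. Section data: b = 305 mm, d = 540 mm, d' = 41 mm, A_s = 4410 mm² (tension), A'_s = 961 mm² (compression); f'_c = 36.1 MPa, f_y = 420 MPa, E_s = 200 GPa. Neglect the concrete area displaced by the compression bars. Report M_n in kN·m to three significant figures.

Assume both tension and compression steel yield.
Net tension couple steel: A_s − A'_s = 3449 mm².
a = (A_s − A'_s) f_y / (0.85 f'_c b) = 1448580/(0.85 × 36.1 × 305) = 154.78 mm.
c = a/β₁ = 154.78/0.792 = 195.43 mm; ε'_s = 0.003(c − d')/c = 0.0024 ≥ f_y/E_s = 0.0021, so compression steel does yield.
M_n = (A_s − A'_s) f_y (d − a/2) + A'_s f_y (d − d') = [1448580 × (540 − 77.39) + 403620 × (540 − 41)] × 10⁻⁶ = 670.13 + 201.41 = 871.54 kN·m.

M_n ≈ 872 kN·m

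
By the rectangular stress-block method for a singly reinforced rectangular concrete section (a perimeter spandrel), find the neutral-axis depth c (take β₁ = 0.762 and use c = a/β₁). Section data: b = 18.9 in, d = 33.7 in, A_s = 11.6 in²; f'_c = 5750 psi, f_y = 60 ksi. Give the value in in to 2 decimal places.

T = A_s f_y = 11.6 × 60 = 696 kips.
a = T/(0.85 f'_c b) = 696/(0.85 × 5.75 × 18.9) = 7.5346 in.
With β₁ = 0.762, c = a/β₁ = 7.5346/0.762 = 9.89 in.

c ≈ 9.89 in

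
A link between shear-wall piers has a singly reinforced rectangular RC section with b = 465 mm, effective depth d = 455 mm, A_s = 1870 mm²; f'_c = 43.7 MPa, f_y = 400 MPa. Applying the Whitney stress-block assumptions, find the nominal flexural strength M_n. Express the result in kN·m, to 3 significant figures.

M_n ≈ 324 kN·m

T = A_s f_y = 1870 × 400 = 748000 N = 748 kN.
From C = T: a = T/(0.85 f'_c b) = 748000/(0.85 × 43.7 × 465) = 43.31 mm.
M_n = T(d − a/2) = 748 kN × (455 − 21.655) mm = 324.14 kN·m.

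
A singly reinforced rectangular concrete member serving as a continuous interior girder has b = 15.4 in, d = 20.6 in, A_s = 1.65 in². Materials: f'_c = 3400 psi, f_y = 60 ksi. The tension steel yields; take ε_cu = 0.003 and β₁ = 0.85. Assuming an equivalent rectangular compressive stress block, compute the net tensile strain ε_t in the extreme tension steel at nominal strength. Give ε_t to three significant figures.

ε_t ≈ 0.0206

a = A_s f_y/(0.85 f'_c b) = 2.224 in.
β₁ = 0.85, so c = a/β₁ = 2.224/0.85 = 2.616 in.
From the linear strain diagram with ε_cu = 0.003: ε_t = 0.003 (d − c)/c = 0.003 × (20.6 − 2.616)/2.616 = 0.0206.
Since ε_t ≥ 0.005, the section is tension-controlled.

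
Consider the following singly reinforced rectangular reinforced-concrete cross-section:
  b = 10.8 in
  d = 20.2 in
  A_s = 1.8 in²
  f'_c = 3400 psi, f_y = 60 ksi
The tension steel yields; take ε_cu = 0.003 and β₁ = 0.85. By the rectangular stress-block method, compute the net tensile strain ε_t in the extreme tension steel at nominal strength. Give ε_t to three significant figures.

a = A_s f_y/(0.85 f'_c b) = 3.460 in.
β₁ = 0.85, so c = a/β₁ = 3.460/0.85 = 4.071 in.
From the linear strain diagram with ε_cu = 0.003: ε_t = 0.003 (d − c)/c = 0.003 × (20.2 − 4.071)/4.071 = 0.0119.
Since ε_t ≥ 0.005, the section is tension-controlled.

ε_t ≈ 0.0119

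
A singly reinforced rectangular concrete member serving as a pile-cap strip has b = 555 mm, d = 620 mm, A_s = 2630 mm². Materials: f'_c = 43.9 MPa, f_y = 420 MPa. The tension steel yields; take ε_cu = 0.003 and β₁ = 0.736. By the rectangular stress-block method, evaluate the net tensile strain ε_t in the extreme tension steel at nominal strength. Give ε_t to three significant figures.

ε_t ≈ 0.0227

a = A_s f_y/(0.85 f'_c b) = 53.34 mm.
β₁ = 0.736, so c = a/β₁ = 53.34/0.736 = 72.47 mm.
From the linear strain diagram with ε_cu = 0.003: ε_t = 0.003 (d − c)/c = 0.003 × (620 − 72.47)/72.47 = 0.0227.
Since ε_t ≥ 0.005, the section is tension-controlled.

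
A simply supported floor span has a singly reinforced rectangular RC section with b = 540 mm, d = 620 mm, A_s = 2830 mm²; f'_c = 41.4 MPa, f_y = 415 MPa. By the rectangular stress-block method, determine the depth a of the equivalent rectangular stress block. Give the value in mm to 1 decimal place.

a ≈ 61.8 mm

T = A_s f_y = 2830 × 415 = 1174450 N = 1174.45 kN.
Setting C = 0.85 f'_c a b equal to T: a = 1174450/(0.85 × 41.4 × 540) = 61.8 mm.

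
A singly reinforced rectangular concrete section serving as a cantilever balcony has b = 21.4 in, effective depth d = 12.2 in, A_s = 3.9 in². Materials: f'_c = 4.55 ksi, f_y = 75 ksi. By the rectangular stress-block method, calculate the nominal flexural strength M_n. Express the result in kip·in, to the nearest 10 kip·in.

T = A_s f_y = 3.9 × 75 = 292.5 kips.
a = T/(0.85 f'_c b) = 292.5/(0.85 × 4.55 × 21.4) = 3.534 in.
M_n = T(d − a/2) = 292.5 × (12.2 − 1.767) = 3051.7 kip·in.

M_n ≈ 3050 kip·in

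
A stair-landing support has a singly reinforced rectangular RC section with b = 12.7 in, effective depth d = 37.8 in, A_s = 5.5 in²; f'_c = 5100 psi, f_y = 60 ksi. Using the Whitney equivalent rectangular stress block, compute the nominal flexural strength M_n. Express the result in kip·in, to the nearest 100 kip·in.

M_n ≈ 11500 kip·in

T = A_s f_y = 5.5 × 60 = 330 kips.
a = T/(0.85 f'_c b) = 330/(0.85 × 5.1 × 12.7) = 5.994 in.
M_n = T(d − a/2) = 330 × (37.8 − 2.997) = 11485.0 kip·in.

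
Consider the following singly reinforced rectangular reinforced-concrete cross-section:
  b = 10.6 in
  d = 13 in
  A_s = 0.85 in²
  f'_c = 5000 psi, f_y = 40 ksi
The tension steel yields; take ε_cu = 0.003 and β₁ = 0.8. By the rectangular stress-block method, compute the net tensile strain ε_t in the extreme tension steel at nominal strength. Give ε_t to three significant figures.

ε_t ≈ 0.0383

a = A_s f_y/(0.85 f'_c b) = 0.755 in.
β₁ = 0.8, so c = a/β₁ = 0.755/0.8 = 0.944 in.
From the linear strain diagram with ε_cu = 0.003: ε_t = 0.003 (d − c)/c = 0.003 × (13 − 0.944)/0.944 = 0.0383.
Since ε_t ≥ 0.005, the section is tension-controlled.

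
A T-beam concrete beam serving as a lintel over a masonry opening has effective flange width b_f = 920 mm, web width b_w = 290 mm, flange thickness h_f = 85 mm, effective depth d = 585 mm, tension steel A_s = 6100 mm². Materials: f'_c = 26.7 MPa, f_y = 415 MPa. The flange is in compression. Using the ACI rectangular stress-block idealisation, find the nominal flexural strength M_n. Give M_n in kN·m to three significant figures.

M_n ≈ 1300 kN·m

Tension: T = A_s f_y = 6100 × 415 = 2531500 N.
Try a within the flange: a = T/(0.85 f'_c b_f) = 2531500/(0.85 × 26.7 × 920) = 121.24 mm.
a = 121.24 > h_f = 85 mm: the block extends into the web. Split into flange-overhang and web parts.
C_f = 0.85 f'_c (b_f − b_w) h_f = 0.85 × 26.7 × (920 − 290) × 85 = 1215317 N.
Remaining web compression depth: a_w = (T − C_f)/(0.85 f'_c b_w) = (2531500 − 1215317)/(0.85 × 26.7 × 290) = 199.98 mm.
M_n = C_f(d − h_f/2) + (T − C_f)(d − a_w/2) = 1215317 × (585 − 42.5) + 1316183 × (585 − 99.99) = 659.31 + 638.36 = 1297.67 × 10⁶ N·mm.
M_n = 1297.67 kN·m.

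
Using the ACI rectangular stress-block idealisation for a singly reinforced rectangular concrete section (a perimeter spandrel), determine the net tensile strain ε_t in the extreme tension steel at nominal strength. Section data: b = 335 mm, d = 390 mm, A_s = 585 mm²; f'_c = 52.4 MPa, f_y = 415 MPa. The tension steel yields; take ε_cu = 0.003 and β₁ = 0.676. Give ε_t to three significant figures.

a = A_s f_y/(0.85 f'_c b) = 16.27 mm.
β₁ = 0.676, so c = a/β₁ = 16.27/0.676 = 24.07 mm.
From the linear strain diagram with ε_cu = 0.003: ε_t = 0.003 (d − c)/c = 0.003 × (390 − 24.07)/24.07 = 0.0456.
Since ε_t ≥ 0.005, the section is tension-controlled.

ε_t ≈ 0.0456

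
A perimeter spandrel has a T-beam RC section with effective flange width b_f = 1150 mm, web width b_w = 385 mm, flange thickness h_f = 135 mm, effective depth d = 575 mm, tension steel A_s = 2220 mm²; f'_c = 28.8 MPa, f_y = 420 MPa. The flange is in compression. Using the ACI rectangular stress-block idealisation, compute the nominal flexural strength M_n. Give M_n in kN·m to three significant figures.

M_n ≈ 521 kN·m

Tension: T = A_s f_y = 2220 × 420 = 932400 N.
Try a within the flange: a = T/(0.85 f'_c b_f) = 932400/(0.85 × 28.8 × 1150) = 33.12 mm.
Since a = 33.12 ≤ h_f = 135 mm, the stress block lies entirely in the flange; analyse as a rectangular beam of width b_f.
M_n = T(d − a/2) = 932400 × (575 − 16.56) = 520.69 × 10⁶ N·mm.
M_n = 520.69 kN·m.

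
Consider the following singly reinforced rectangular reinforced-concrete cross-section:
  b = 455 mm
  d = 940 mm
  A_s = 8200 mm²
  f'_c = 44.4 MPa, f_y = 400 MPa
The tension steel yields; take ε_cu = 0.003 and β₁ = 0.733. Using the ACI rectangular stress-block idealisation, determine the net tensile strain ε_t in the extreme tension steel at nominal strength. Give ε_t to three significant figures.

ε_t ≈ 0.00782

a = A_s f_y/(0.85 f'_c b) = 191.01 mm.
β₁ = 0.733, so c = a/β₁ = 191.01/0.733 = 260.59 mm.
From the linear strain diagram with ε_cu = 0.003: ε_t = 0.003 (d − c)/c = 0.003 × (940 − 260.59)/260.59 = 0.00782.
Since ε_t ≥ 0.005, the section is tension-controlled.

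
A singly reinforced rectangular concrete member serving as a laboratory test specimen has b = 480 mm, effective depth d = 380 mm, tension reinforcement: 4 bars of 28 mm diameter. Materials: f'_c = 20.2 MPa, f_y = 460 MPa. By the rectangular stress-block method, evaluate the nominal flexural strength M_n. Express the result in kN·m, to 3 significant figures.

M_n ≈ 353 kN·m

A_s = 4 × 616 = 2464 mm².
T = A_s f_y = 2464 × 460 = 1133440 N = 1133.44 kN.
From C = T: a = T/(0.85 f'_c b) = 1133440/(0.85 × 20.2 × 480) = 137.53 mm.
M_n = T(d − a/2) = 1133.44 kN × (380 − 68.765) mm = 352.77 kN·m.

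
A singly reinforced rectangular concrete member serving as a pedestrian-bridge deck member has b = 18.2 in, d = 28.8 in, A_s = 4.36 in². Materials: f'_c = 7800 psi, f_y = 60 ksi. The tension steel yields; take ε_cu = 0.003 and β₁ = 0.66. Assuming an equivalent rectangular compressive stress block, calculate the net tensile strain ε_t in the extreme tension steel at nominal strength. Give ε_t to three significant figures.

a = A_s f_y/(0.85 f'_c b) = 2.168 in.
β₁ = 0.66, so c = a/β₁ = 2.168/0.66 = 3.285 in.
From the linear strain diagram with ε_cu = 0.003: ε_t = 0.003 (d − c)/c = 0.003 × (28.8 − 3.285)/3.285 = 0.0233.
Since ε_t ≥ 0.005, the section is tension-controlled.

ε_t ≈ 0.0233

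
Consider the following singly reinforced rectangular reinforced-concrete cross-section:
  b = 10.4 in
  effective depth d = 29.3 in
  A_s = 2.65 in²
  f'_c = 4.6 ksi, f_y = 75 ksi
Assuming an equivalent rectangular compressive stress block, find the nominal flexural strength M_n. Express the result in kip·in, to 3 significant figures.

T = A_s f_y = 2.65 × 75 = 198.75 kips.
a = T/(0.85 f'_c b) = 198.75/(0.85 × 4.6 × 10.4) = 4.888 in.
M_n = T(d − a/2) = 198.75 × (29.3 − 2.444) = 5337.6 kip·in.

M_n ≈ 5340 kip·in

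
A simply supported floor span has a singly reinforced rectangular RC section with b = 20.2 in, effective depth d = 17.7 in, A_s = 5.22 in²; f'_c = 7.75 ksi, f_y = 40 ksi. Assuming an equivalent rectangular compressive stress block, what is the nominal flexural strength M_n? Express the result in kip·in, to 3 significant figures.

M_n ≈ 3530 kip·in

T = A_s f_y = 5.22 × 40 = 208.8 kips.
a = T/(0.85 f'_c b) = 208.8/(0.85 × 7.75 × 20.2) = 1.569 in.
M_n = T(d − a/2) = 208.8 × (17.7 − 0.7845) = 3532.0 kip·in.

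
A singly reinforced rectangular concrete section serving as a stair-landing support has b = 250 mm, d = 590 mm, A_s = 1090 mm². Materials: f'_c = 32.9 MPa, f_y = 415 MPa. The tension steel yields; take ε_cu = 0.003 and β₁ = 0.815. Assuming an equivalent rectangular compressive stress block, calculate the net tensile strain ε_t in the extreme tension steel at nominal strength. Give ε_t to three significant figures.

ε_t ≈ 0.0193

a = A_s f_y/(0.85 f'_c b) = 64.70 mm.
β₁ = 0.815, so c = a/β₁ = 64.70/0.815 = 79.39 mm.
From the linear strain diagram with ε_cu = 0.003: ε_t = 0.003 (d − c)/c = 0.003 × (590 − 79.39)/79.39 = 0.0193.
Since ε_t ≥ 0.005, the section is tension-controlled.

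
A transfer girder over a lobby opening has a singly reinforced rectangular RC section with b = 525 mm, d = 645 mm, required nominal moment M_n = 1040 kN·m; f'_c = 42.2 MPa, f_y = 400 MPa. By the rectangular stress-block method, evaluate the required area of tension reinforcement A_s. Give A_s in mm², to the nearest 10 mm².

A_s ≈ 4340 mm²

With M_n = 0.85 f'_c a b (d − a/2), solve the quadratic for a:
a = d − √(d² − 2M_n/(0.85 f'_c b)) = 645 − √(645² − 2 × 1040×10⁶/(0.85 × 42.2 × 525)) = 92.21 mm.
A_s = 0.85 f'_c a b / f_y = 0.85 × 42.2 × 92.21 × 525 / 400 = 4341.2 mm².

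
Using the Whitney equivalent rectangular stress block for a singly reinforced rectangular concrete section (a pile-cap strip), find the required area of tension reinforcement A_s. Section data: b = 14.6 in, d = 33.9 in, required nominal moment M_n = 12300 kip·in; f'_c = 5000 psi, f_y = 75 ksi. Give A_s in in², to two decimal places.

A_s ≈ 5.35 in²

From M_n = 0.85 f'_c a b (d − a/2):
a = d − √(d² − 2M_n/(0.85 f'_c b)) = 33.9 − √(33.9² − 2 × 12300/(0.85 × 5 × 14.6)) = 6.464 in.
A_s = 0.85 f'_c a b / f_y = 0.85 × 5 × 6.464 × 14.6 / 75 = 5.348 in².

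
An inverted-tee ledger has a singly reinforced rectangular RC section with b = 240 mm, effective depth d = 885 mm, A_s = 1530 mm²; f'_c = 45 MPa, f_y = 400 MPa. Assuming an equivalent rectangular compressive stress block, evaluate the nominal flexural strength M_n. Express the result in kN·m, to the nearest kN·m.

M_n ≈ 521 kN·m

T = A_s f_y = 1530 × 400 = 612000 N = 612 kN.
From C = T: a = T/(0.85 f'_c b) = 612000/(0.85 × 45 × 240) = 66.67 mm.
M_n = T(d − a/2) = 612 kN × (885 − 33.335) mm = 521.22 kN·m.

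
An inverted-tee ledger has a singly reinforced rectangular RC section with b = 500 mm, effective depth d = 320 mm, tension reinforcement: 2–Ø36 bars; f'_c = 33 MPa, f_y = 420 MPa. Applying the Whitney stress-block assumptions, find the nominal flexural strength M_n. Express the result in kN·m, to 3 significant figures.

A_s = 2 × 1018 = 2036 mm².
T = A_s f_y = 2036 × 420 = 855120 N = 855.12 kN.
From C = T: a = T/(0.85 f'_c b) = 855120/(0.85 × 33 × 500) = 60.97 mm.
M_n = T(d − a/2) = 855.12 kN × (320 − 30.485) mm = 247.57 kN·m.

M_n ≈ 248 kN·m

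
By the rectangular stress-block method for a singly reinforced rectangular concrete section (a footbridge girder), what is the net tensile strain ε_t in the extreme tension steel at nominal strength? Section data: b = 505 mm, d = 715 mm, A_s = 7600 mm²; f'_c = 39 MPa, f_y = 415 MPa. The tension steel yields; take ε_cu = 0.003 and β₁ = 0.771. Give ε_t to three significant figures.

a = A_s f_y/(0.85 f'_c b) = 188.40 mm.
β₁ = 0.771, so c = a/β₁ = 188.40/0.771 = 244.36 mm.
From the linear strain diagram with ε_cu = 0.003: ε_t = 0.003 (d − c)/c = 0.003 × (715 − 244.36)/244.36 = 0.00578.
Since ε_t ≥ 0.005, the section is tension-controlled.

ε_t ≈ 0.00578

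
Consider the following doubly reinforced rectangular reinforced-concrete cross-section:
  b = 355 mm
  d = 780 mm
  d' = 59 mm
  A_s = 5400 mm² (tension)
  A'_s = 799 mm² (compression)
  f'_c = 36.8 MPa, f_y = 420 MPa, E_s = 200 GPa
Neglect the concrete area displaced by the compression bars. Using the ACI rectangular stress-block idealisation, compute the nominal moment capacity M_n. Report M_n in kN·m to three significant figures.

Assume both tension and compression steel yield.
Net tension couple steel: A_s − A'_s = 4601 mm².
a = (A_s − A'_s) f_y / (0.85 f'_c b) = 1932420/(0.85 × 36.8 × 355) = 174.02 mm.
c = a/β₁ = 174.02/0.787 = 221.12 mm; ε'_s = 0.003(c − d')/c = 0.0022 ≥ f_y/E_s = 0.0021, so compression steel does yield.
M_n = (A_s − A'_s) f_y (d − a/2) + A'_s f_y (d − d') = [1932420 × (780 − 87.01) + 335580 × (780 − 59)] × 10⁻⁶ = 1339.15 + 241.95 = 1581.10 kN·m.

M_n ≈ 1580 kN·m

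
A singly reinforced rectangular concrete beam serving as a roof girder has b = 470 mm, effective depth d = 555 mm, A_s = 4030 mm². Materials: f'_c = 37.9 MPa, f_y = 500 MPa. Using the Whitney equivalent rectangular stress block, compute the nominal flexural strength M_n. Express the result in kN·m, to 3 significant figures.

M_n ≈ 984 kN·m

T = A_s f_y = 4030 × 500 = 2015000 N = 2015 kN.
From C = T: a = T/(0.85 f'_c b) = 2015000/(0.85 × 37.9 × 470) = 133.08 mm.
M_n = T(d − a/2) = 2015 kN × (555 − 66.54) mm = 984.25 kN·m.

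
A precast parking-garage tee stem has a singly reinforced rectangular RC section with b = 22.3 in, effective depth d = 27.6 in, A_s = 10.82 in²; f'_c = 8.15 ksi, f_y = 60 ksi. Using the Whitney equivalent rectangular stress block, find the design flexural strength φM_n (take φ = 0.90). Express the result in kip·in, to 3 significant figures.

φM_n ≈ 14900 kip·in

T = A_s f_y = 10.82 × 60 = 649.2 kips.
a = T/(0.85 f'_c b) = 649.2/(0.85 × 8.15 × 22.3) = 4.202 in.
M_n = T(d − a/2) = 649.2 × (27.6 − 2.101) = 16554.0 kip·in.
φM_n = 0.90 × 16554.0 = 14898.6 kip·in.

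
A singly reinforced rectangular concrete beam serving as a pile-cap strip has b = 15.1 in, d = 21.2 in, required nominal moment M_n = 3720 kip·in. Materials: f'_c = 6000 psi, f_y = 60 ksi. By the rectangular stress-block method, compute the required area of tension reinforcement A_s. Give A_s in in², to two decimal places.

A_s ≈ 3.10 in²

From M_n = 0.85 f'_c a b (d − a/2):
a = d − √(d² − 2M_n/(0.85 f'_c b)) = 21.2 − √(21.2² − 2 × 3720/(0.85 × 6 × 15.1)) = 2.416 in.
A_s = 0.85 f'_c a b / f_y = 0.85 × 6 × 2.416 × 15.1 / 60 = 3.101 in².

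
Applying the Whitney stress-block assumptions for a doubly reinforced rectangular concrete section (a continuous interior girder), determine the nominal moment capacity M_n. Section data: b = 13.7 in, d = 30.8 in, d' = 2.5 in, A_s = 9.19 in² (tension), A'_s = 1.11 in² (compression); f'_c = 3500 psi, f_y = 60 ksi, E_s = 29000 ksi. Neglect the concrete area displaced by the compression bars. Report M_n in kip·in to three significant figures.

M_n ≈ 13900 kip·in

Assume both steels yield.
a = (A_s − A'_s) f_y/(0.85 f'_c b) = (9.19 − 1.11) × 60/(0.85 × 3.5 × 13.7) = 11.895 in.
c = a/β₁ = 11.895/0.85 = 13.994 in; ε'_s = 0.003(c − d')/c = 0.0025 ≥ ε_y = 0.0021, so the compression steel yields.
M_n = (A_s − A'_s) f_y (d − a/2) + A'_s f_y (d − d') = 484.8 × (30.8 − 5.9475) + 66.6 × (30.8 − 2.5) = 12048.5 + 1884.8 = 13933.3 kip·in.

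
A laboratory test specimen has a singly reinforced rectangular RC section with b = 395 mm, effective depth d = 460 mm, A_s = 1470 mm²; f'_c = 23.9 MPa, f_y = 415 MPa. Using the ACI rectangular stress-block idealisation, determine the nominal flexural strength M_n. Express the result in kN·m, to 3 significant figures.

M_n ≈ 257 kN·m

T = A_s f_y = 1470 × 415 = 610050 N = 610.05 kN.
From C = T: a = T/(0.85 f'_c b) = 610050/(0.85 × 23.9 × 395) = 76.02 mm.
M_n = T(d − a/2) = 610.05 kN × (460 − 38.01) mm = 257.43 kN·m.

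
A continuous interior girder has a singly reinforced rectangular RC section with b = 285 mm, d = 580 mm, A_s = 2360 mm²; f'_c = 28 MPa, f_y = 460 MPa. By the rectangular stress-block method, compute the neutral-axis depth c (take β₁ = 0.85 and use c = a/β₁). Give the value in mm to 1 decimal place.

c ≈ 188.3 mm

T = A_s f_y = 2360 × 460 = 1085600 N = 1085.6 kN.
Setting C = 0.85 f'_c a b equal to T: a = 1085600/(0.85 × 28 × 285) = 160.047 mm.
With β₁ = 0.85, c = a/β₁ = 160.047/0.85 = 188.3 mm.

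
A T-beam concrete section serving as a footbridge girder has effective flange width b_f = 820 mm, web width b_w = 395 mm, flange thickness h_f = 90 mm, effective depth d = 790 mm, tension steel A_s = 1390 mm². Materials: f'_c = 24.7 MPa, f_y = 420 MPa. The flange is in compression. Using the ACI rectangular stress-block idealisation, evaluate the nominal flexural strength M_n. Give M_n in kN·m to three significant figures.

Tension: T = A_s f_y = 1390 × 420 = 583800 N.
Try a within the flange: a = T/(0.85 f'_c b_f) = 583800/(0.85 × 24.7 × 820) = 33.91 mm.
Since a = 33.91 ≤ h_f = 90 mm, the stress block lies entirely in the flange; analyse as a rectangular beam of width b_f.
M_n = T(d − a/2) = 583800 × (790 − 16.955) = 451.30 × 10⁶ N·mm.
M_n = 451.30 kN·m.

M_n ≈ 451 kN·m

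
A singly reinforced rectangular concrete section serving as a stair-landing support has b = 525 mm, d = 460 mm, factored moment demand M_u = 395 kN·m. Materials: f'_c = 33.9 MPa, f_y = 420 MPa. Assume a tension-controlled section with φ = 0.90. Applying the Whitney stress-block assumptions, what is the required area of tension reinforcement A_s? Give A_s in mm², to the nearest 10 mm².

M_n = M_u/φ = 395/0.90 = 438.889 kN·m.
With M_n = 0.85 f'_c a b (d − a/2), solve the quadratic for a:
a = d − √(d² − 2M_n/(0.85 f'_c b)) = 460 − √(460² − 2 × 438.889×10⁶/(0.85 × 33.9 × 525)) = 68.11 mm.
A_s = 0.85 f'_c a b / f_y = 0.85 × 33.9 × 68.11 × 525 / 420 = 2453.2 mm².

A_s ≈ 2450 mm²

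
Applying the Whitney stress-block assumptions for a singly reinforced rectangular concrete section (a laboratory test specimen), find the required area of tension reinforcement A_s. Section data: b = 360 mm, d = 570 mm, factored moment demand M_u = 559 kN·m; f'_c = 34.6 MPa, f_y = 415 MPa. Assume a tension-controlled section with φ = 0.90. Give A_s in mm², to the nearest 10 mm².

M_n = M_u/φ = 559/0.90 = 621.111 kN·m.
With M_n = 0.85 f'_c a b (d − a/2), solve the quadratic for a:
a = d − √(d² − 2M_n/(0.85 f'_c b)) = 570 − √(570² − 2 × 621.111×10⁶/(0.85 × 34.6 × 360)) = 114.40 mm.
A_s = 0.85 f'_c a b / f_y = 0.85 × 34.6 × 114.40 × 360 / 415 = 2918.6 mm².

A_s ≈ 2920 mm²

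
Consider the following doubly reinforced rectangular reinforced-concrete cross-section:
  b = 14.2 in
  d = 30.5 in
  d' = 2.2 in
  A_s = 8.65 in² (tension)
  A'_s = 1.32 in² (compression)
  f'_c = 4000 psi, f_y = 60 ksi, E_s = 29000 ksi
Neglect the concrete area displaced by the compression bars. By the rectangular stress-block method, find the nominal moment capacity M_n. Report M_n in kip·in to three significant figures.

M_n ≈ 13700 kip·in

Assume both steels yield.
a = (A_s − A'_s) f_y/(0.85 f'_c b) = (8.65 − 1.32) × 60/(0.85 × 4 × 14.2) = 9.109 in.
c = a/β₁ = 9.109/0.85 = 10.716 in; ε'_s = 0.003(c − d')/c = 0.0024 ≥ ε_y = 0.0021, so the compression steel yields.
M_n = (A_s − A'_s) f_y (d − a/2) + A'_s f_y (d − d') = 439.8 × (30.5 − 4.5545) + 79.2 × (30.5 − 2.2) = 11410.8 + 2241.4 = 13652.2 kip·in.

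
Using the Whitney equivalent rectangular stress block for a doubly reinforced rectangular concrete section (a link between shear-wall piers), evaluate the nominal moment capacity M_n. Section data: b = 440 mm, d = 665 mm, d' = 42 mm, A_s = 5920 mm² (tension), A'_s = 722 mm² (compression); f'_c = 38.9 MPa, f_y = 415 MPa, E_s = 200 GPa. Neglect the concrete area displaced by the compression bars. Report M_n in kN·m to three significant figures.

M_n ≈ 1460 kN·m

Assume both tension and compression steel yield.
Net tension couple steel: A_s − A'_s = 5198 mm².
a = (A_s − A'_s) f_y / (0.85 f'_c b) = 2157170/(0.85 × 38.9 × 440) = 148.27 mm.
c = a/β₁ = 148.27/0.772 = 192.06 mm; ε'_s = 0.003(c − d')/c = 0.0023 ≥ f_y/E_s = 0.0021, so compression steel does yield.
M_n = (A_s − A'_s) f_y (d − a/2) + A'_s f_y (d − d') = [2157170 × (665 − 74.135) + 299630 × (665 − 42)] × 10⁻⁶ = 1274.60 + 186.67 = 1461.27 kN·m.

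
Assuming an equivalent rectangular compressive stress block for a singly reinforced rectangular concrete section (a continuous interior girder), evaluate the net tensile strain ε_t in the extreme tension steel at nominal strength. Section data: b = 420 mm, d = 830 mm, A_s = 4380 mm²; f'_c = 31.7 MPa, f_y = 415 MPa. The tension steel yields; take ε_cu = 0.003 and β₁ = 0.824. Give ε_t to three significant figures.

ε_t ≈ 0.00977

a = A_s f_y/(0.85 f'_c b) = 160.62 mm.
β₁ = 0.824, so c = a/β₁ = 160.62/0.824 = 194.93 mm.
From the linear strain diagram with ε_cu = 0.003: ε_t = 0.003 (d − c)/c = 0.003 × (830 − 194.93)/194.93 = 0.00977.
Since ε_t ≥ 0.005, the section is tension-controlled.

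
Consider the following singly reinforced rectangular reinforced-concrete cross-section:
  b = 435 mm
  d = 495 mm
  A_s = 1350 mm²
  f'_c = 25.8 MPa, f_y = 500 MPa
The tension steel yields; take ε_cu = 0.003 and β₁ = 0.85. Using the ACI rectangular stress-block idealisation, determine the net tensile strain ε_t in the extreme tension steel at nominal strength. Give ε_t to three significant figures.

ε_t ≈ 0.0148

a = A_s f_y/(0.85 f'_c b) = 70.76 mm.
β₁ = 0.85, so c = a/β₁ = 70.76/0.85 = 83.25 mm.
From the linear strain diagram with ε_cu = 0.003: ε_t = 0.003 (d − c)/c = 0.003 × (495 − 83.25)/83.25 = 0.0148.
Since ε_t ≥ 0.005, the section is tension-controlled.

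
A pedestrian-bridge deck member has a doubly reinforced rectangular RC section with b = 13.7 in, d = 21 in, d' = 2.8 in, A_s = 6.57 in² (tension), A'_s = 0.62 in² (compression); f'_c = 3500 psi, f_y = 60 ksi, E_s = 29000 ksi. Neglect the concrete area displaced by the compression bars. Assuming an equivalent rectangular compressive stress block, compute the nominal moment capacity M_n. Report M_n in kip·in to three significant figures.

Assume both steels yield.
a = (A_s − A'_s) f_y/(0.85 f'_c b) = (6.57 − 0.62) × 60/(0.85 × 3.5 × 13.7) = 8.759 in.
c = a/β₁ = 8.759/0.85 = 10.305 in; ε'_s = 0.003(c − d')/c = 0.0022 ≥ ε_y = 0.0021, so the compression steel yields.
M_n = (A_s − A'_s) f_y (d − a/2) + A'_s f_y (d − d') = 357 × (21 − 4.3795) + 37.2 × (21 − 2.8) = 5933.5 + 677.0 = 6610.5 kip·in.

M_n ≈ 6610 kip·in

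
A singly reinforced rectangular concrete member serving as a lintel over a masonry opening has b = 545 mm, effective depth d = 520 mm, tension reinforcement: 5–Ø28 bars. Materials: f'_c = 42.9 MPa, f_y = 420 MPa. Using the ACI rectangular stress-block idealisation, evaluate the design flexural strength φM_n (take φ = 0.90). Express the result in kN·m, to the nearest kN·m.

A_s = 5 × 616 = 3080 mm².
T = A_s f_y = 3080 × 420 = 1293600 N = 1293.6 kN.
From C = T: a = T/(0.85 f'_c b) = 1293600/(0.85 × 42.9 × 545) = 65.09 mm.
M_n = T(d − a/2) = 1293.6 kN × (520 − 32.545) mm = 630.57 kN·m.
φM_n = 0.90 × 630.57 = 567.51 kN·m.

φM_n ≈ 568 kN·m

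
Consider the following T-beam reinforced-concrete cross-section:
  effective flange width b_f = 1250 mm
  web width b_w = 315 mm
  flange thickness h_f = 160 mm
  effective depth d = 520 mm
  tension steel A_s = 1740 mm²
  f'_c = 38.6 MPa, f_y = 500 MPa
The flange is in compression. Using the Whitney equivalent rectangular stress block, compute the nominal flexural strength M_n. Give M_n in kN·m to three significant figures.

M_n ≈ 443 kN·m

Tension: T = A_s f_y = 1740 × 500 = 870000 N.
Try a within the flange: a = T/(0.85 f'_c b_f) = 870000/(0.85 × 38.6 × 1250) = 21.21 mm.
Since a = 21.21 ≤ h_f = 160 mm, the stress block lies entirely in the flange; analyse as a rectangular beam of width b_f.
M_n = T(d − a/2) = 870000 × (520 − 10.605) = 443.17 × 10⁶ N·mm.
M_n = 443.17 kN·m.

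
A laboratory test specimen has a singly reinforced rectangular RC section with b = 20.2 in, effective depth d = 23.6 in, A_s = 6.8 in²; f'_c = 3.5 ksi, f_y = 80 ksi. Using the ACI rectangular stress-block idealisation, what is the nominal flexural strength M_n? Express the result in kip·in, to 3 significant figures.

T = A_s f_y = 6.8 × 80 = 544 kips.
a = T/(0.85 f'_c b) = 544/(0.85 × 3.5 × 20.2) = 9.052 in.
M_n = T(d − a/2) = 544 × (23.6 − 4.526) = 10376.3 kip·in.

M_n ≈ 10400 kip·in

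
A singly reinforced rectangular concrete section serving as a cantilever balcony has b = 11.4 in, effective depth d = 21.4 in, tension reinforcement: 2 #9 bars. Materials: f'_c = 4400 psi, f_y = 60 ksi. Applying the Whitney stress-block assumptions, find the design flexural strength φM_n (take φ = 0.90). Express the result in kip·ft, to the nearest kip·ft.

A_s = 2 × 1 = 2 in².
T = A_s f_y = 2 × 60 = 120 kips.
a = T/(0.85 f'_c b) = 120/(0.85 × 4.4 × 11.4) = 2.815 in.
M_n = T(d − a/2) = 120 × (21.4 − 1.4075) = 2399.1 kip·in = 2399.1/12 = 199.93 kip·ft.
φM_n = 0.90 × 199.93 = 179.94 kip·ft.

φM_n ≈ 180 kip·ft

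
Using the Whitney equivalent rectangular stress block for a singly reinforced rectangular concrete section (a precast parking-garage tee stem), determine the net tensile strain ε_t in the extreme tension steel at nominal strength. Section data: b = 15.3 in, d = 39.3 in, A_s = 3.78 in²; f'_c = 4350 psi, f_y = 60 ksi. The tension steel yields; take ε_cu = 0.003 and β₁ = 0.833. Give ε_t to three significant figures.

ε_t ≈ 0.0215

a = A_s f_y/(0.85 f'_c b) = 4.009 in.
β₁ = 0.833, so c = a/β₁ = 4.009/0.833 = 4.813 in.
From the linear strain diagram with ε_cu = 0.003: ε_t = 0.003 (d − c)/c = 0.003 × (39.3 − 4.813)/4.813 = 0.0215.
Since ε_t ≥ 0.005, the section is tension-controlled.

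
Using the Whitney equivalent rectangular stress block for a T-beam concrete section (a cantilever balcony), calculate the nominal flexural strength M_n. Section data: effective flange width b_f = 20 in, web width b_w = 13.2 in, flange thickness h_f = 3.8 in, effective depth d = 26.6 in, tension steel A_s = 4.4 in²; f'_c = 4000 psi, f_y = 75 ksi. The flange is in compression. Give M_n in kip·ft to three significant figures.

Tension: T = A_s f_y = 4.4 × 75 = 330 kips.
Try a within the flange: a = T/(0.85 f'_c b_f) = 330/(0.85 × 4 × 20) = 4.853 in.
a = 4.853 > h_f = 3.8 in: the block extends into the web. Split into flange-overhang and web parts.
C_f = 0.85 f'_c (b_f − b_w) h_f = 0.85 × 4 × (20 − 13.2) × 3.8 = 87.9 kips.
Remaining web compression depth: a_w = (T − C_f)/(0.85 f'_c b_w) = (330 − 87.9)/(0.85 × 4 × 13.2) = 5.394 in.
M_n = C_f(d − h_f/2) + (T − C_f)(d − a_w/2) = 87.9 × (26.6 − 1.9) + 242.1 × (26.6 − 2.697) = 2171.1 + 5786.9 = 7958.0 kip·in.
M_n = 7958.0/12 = 663.17 kip·ft.

M_n ≈ 663 kip·ft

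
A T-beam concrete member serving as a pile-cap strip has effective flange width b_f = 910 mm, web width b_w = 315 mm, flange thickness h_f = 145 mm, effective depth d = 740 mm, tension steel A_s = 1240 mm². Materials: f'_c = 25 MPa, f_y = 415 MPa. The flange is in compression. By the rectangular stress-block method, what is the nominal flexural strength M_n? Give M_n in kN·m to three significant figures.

Tension: T = A_s f_y = 1240 × 415 = 514600 N.
Try a within the flange: a = T/(0.85 f'_c b_f) = 514600/(0.85 × 25 × 910) = 26.61 mm.
Since a = 26.61 ≤ h_f = 145 mm, the stress block lies entirely in the flange; analyse as a rectangular beam of width b_f.
M_n = T(d − a/2) = 514600 × (740 − 13.305) = 373.96 × 10⁶ N·mm.
M_n = 373.96 kN·m.

M_n ≈ 374 kN·m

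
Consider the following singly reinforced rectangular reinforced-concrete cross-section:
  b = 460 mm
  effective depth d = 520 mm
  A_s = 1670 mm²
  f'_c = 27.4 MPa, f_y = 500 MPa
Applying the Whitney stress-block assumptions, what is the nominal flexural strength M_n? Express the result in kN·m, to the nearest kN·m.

T = A_s f_y = 1670 × 500 = 835000 N = 835 kN.
From C = T: a = T/(0.85 f'_c b) = 835000/(0.85 × 27.4 × 460) = 77.94 mm.
M_n = T(d − a/2) = 835 kN × (520 − 38.97) mm = 401.66 kN·m.

M_n ≈ 402 kN·m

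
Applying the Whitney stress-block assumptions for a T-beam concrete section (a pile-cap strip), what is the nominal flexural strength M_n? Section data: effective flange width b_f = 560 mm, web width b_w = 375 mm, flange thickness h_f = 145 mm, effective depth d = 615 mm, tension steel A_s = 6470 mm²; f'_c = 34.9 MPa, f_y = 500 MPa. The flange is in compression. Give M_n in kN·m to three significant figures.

M_n ≈ 1660 kN·m

Tension: T = A_s f_y = 6470 × 500 = 3235000 N.
Try a within the flange: a = T/(0.85 f'_c b_f) = 3235000/(0.85 × 34.9 × 560) = 194.73 mm.
a = 194.73 > h_f = 145 mm: the block extends into the web. Split into flange-overhang and web parts.
C_f = 0.85 f'_c (b_f − b_w) h_f = 0.85 × 34.9 × (560 − 375) × 145 = 795764 N.
Remaining web compression depth: a_w = (T − C_f)/(0.85 f'_c b_w) = (3235000 − 795764)/(0.85 × 34.9 × 375) = 219.27 mm.
M_n = C_f(d − h_f/2) + (T − C_f)(d − a_w/2) = 795764 × (615 − 72.5) + 2439236 × (615 − 109.635) = 431.70 + 1232.70 = 1664.40 × 10⁶ N·mm.
M_n = 1664.40 kN·m.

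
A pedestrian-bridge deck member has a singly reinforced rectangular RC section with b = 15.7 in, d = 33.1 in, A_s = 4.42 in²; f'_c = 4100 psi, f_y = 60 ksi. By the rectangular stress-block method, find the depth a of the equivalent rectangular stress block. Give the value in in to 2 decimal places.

T = A_s f_y = 4.42 × 60 = 265.2 kips.
a = T/(0.85 f'_c b) = 265.2/(0.85 × 4.1 × 15.7) = 4.85 in.

a ≈ 4.85 in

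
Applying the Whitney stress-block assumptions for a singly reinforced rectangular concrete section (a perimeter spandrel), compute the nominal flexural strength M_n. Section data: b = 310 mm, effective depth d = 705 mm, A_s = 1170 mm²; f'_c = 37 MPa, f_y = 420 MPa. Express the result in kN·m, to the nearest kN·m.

M_n ≈ 334 kN·m

T = A_s f_y = 1170 × 420 = 491400 N = 491.4 kN.
From C = T: a = T/(0.85 f'_c b) = 491400/(0.85 × 37 × 310) = 50.40 mm.
M_n = T(d − a/2) = 491.4 kN × (705 − 25.2) mm = 334.05 kN·m.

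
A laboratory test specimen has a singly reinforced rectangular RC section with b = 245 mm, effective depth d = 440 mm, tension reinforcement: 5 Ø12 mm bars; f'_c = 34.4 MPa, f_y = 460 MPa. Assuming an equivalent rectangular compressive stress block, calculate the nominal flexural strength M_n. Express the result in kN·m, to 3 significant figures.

A_s = 5 × 113 = 565 mm².
T = A_s f_y = 565 × 460 = 259900 N = 259.9 kN.
From C = T: a = T/(0.85 f'_c b) = 259900/(0.85 × 34.4 × 245) = 36.28 mm.
M_n = T(d − a/2) = 259.9 kN × (440 − 18.14) mm = 109.64 kN·m.

M_n ≈ 110 kN·m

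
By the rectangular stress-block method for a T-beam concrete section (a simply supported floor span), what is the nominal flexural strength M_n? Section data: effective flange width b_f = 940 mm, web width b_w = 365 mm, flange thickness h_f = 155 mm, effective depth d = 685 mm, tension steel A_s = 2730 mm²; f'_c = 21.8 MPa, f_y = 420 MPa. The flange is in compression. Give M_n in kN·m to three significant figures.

Tension: T = A_s f_y = 2730 × 420 = 1146600 N.
Try a within the flange: a = T/(0.85 f'_c b_f) = 1146600/(0.85 × 21.8 × 940) = 65.83 mm.
Since a = 65.83 ≤ h_f = 155 mm, the stress block lies entirely in the flange; analyse as a rectangular beam of width b_f.
M_n = T(d − a/2) = 1146600 × (685 − 32.915) = 747.68 × 10⁶ N·mm.
M_n = 747.68 kN·m.

M_n ≈ 748 kN·m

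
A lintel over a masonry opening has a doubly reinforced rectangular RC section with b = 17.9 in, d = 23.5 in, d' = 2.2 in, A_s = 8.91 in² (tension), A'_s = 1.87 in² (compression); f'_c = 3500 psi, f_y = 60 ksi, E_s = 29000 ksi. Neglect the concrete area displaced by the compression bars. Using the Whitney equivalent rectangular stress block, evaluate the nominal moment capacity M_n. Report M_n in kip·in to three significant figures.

M_n ≈ 10600 kip·in

Assume both steels yield.
a = (A_s − A'_s) f_y/(0.85 f'_c b) = (8.91 − 1.87) × 60/(0.85 × 3.5 × 17.9) = 7.932 in.
c = a/β₁ = 7.932/0.85 = 9.332 in; ε'_s = 0.003(c − d')/c = 0.0023 ≥ ε_y = 0.0021, so the compression steel yields.
M_n = (A_s − A'_s) f_y (d − a/2) + A'_s f_y (d − d') = 422.4 × (23.5 − 3.966) + 112.2 × (23.5 − 2.2) = 8251.2 + 2389.9 = 10641.1 kip·in.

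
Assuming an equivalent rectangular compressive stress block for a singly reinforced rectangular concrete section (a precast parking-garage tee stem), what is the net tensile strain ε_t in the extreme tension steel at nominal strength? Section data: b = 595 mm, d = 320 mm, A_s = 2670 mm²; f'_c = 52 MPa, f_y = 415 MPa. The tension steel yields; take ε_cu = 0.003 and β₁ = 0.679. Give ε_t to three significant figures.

a = A_s f_y/(0.85 f'_c b) = 42.13 mm.
β₁ = 0.679, so c = a/β₁ = 42.13/0.679 = 62.05 mm.
From the linear strain diagram with ε_cu = 0.003: ε_t = 0.003 (d − c)/c = 0.003 × (320 − 62.05)/62.05 = 0.0125.
Since ε_t ≥ 0.005, the section is tension-controlled.

ε_t ≈ 0.0125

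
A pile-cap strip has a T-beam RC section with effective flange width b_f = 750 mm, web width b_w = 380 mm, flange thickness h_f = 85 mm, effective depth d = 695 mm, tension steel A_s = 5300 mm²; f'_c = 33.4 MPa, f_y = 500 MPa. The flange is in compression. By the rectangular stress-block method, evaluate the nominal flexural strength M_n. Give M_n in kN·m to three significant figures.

Tension: T = A_s f_y = 5300 × 500 = 2650000 N.
Try a within the flange: a = T/(0.85 f'_c b_f) = 2650000/(0.85 × 33.4 × 750) = 124.46 mm.
a = 124.46 > h_f = 85 mm: the block extends into the web. Split into flange-overhang and web parts.
C_f = 0.85 f'_c (b_f − b_w) h_f = 0.85 × 33.4 × (750 − 380) × 85 = 892866 N.
Remaining web compression depth: a_w = (T − C_f)/(0.85 f'_c b_w) = (2650000 − 892866)/(0.85 × 33.4 × 380) = 162.88 mm.
M_n = C_f(d − h_f/2) + (T − C_f)(d − a_w/2) = 892866 × (695 − 42.5) + 1757134 × (695 − 81.44) = 582.60 + 1078.11 = 1660.71 × 10⁶ N·mm.
M_n = 1660.71 kN·m.

M_n ≈ 1660 kN·m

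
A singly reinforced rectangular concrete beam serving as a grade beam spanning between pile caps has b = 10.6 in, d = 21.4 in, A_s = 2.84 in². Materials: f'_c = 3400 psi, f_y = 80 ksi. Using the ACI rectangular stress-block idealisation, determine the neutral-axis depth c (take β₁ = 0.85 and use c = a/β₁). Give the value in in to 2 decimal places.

T = A_s f_y = 2.84 × 80 = 227.2 kips.
a = T/(0.85 f'_c b) = 227.2/(0.85 × 3.4 × 10.6) = 7.4166 in.
With β₁ = 0.85, c = a/β₁ = 7.4166/0.85 = 8.73 in.

c ≈ 8.73 in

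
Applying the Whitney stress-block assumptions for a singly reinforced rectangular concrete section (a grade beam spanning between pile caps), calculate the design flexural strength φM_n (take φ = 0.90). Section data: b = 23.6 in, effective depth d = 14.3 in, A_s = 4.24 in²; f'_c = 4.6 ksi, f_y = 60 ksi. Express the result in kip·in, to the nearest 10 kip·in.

φM_n ≈ 2960 kip·in

T = A_s f_y = 4.24 × 60 = 254.4 kips.
a = T/(0.85 f'_c b) = 254.4/(0.85 × 4.6 × 23.6) = 2.757 in.
M_n = T(d − a/2) = 254.4 × (14.3 − 1.3785) = 3287.2 kip·in.
φM_n = 0.90 × 3287.2 = 2958.5 kip·in.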